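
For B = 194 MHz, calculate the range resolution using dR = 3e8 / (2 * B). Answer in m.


dR = 3e8 / (2 * 194000000.0) = 0.77 m

0.77 m


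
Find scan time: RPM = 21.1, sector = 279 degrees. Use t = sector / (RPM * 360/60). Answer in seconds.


t = 279 / (21.1 * 360) * 60 = 2.2 s

2.2 s


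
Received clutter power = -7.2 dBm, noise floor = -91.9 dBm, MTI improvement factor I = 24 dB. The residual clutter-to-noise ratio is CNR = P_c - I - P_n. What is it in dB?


CNR = -7.2 - 24 - (-91.9) = 60.7 dB

60.7 dB


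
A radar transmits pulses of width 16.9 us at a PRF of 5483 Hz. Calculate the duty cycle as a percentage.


DC = 16.9e-6 * 5483 * 100 = 9.27%

9.27%


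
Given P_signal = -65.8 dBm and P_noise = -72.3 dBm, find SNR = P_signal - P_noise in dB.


SNR = -65.8 - (-72.3) = 6.5 dB

6.5 dB


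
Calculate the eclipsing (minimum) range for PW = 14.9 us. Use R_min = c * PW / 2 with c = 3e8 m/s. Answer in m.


R_min = 3e8 * 14.9e-6 / 2 = 2235.0 m

2235.0 m


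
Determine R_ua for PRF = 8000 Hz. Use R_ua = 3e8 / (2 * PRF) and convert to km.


R_ua = 3e8 / (2 * 8000) = 18750.0 m = 18.8 km

18.8 km


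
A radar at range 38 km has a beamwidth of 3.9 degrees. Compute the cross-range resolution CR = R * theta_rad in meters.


BW_rad = 0.068067841
CR = 38000 * 0.068067841 = 2586.6 m

2586.6 m


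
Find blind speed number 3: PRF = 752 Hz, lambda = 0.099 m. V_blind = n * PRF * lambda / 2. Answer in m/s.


V_blind = 3 * 752 * 0.099 / 2 = 111.7 m/s

111.7 m/s


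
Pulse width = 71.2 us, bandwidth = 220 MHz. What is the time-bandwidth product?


TBP = 71.2 * 220 = 15664.0

15664.0


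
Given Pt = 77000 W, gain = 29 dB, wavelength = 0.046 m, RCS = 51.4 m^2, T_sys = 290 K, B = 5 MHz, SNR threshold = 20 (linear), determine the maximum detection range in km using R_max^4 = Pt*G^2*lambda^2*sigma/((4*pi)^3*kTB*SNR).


G_lin = 10^(29/10) = 794.328235
R^4 = 77000 * 794.328235^2 * 0.046^2 * 51.4 / ((4*pi)^3 * 1.38e-23 * 290 * 5000000.0 * 20)
R^4 = 6.65369e18 m^4
R_max = (6.65369e18)^(1/4) = 50788.5 m = 50.8 km

50.8 km


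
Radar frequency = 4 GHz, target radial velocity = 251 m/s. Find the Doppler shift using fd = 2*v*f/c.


fd = 2 * 251 * 4000000000.0 / 3e8 = 6693.3 Hz

6693.3 Hz


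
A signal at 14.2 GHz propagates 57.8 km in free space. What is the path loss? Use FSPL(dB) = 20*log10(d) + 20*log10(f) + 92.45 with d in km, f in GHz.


20*log10(57.8) = 35.24
20*log10(14.2) = 23.05
FSPL = 150.7 dB

150.7 dB


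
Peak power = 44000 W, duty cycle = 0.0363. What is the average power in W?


P_avg = 44000 * 0.0363 = 1597.2 W

1597.2 W


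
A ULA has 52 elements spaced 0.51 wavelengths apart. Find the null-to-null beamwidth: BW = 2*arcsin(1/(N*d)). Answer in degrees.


1/(N*d) = 1/(52*0.51) = 0.037707
BW = 2*arcsin(0.037707) = 4.3 degrees

4.3 degrees


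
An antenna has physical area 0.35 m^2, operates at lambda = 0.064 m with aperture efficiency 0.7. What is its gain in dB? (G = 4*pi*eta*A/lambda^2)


G_linear = 4*pi*0.7*0.35/0.064^2 = 751.65
G_dB = 10*log10(751.65) = 28.8 dB

28.8 dB


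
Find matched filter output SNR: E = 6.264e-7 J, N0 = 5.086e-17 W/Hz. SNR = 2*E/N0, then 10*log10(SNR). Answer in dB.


SNR_lin = 2 * 6.264e-7 / 5.086e-17 = 2.463e10
SNR_dB = 10*log10(2.463e10) = 103.9 dB

103.9 dB


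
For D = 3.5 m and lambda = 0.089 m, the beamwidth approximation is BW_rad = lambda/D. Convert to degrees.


BW_rad = 0.089 / 3.5 = 0.025429
BW_deg = 1.46 degrees

1.46 degrees


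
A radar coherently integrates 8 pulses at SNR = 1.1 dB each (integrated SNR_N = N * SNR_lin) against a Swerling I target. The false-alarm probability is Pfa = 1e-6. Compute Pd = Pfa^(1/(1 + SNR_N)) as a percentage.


SNR_lin = 10^(1.1/10) = 1.28825
SNR_N = 8 * 1.28825 = 10.306
1/(1 + SNR_N) = 1/11.306 = 0.0884486
Pd = (1e-6)^0.0884486 = 0.29465
Pd = 29.5%

29.5%


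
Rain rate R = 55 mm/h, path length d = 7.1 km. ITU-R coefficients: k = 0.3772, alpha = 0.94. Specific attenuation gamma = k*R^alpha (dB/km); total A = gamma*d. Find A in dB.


gamma = 0.3772 * 55^0.94 = 16.312203 dB/km
A = 16.312203 * 7.1 = 115.82 dB

115.82 dB


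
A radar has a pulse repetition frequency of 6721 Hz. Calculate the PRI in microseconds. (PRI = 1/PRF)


PRI = 1/6721 = 0.0001487874 s = 148.8 us

148.8 us


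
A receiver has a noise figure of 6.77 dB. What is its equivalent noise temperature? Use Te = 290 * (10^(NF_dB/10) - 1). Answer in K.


NF_lin = 10^(6.77/10) = 4.753352
Te = 290 * (4.753352 - 1) = 1088.5 K

1088.5 K


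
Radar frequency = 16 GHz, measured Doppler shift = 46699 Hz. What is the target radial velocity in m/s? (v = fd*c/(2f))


v = 46699 * 3e8 / (2 * 16000000000.0) = 437.8 m/s

437.8 m/s


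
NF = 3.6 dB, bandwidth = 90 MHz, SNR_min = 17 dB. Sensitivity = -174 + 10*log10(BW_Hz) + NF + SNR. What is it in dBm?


10*log10(90000000.0) = 79.54
S = -174 + 79.54 + 3.6 + 17 = -73.9 dBm

-73.9 dBm


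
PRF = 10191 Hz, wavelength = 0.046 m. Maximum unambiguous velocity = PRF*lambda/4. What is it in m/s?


V_ua = 10191 * 0.046 / 4 = 117.2 m/s

117.2 m/s


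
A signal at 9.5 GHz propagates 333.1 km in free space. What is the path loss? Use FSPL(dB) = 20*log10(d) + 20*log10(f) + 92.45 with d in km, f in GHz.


20*log10(333.1) = 50.45
20*log10(9.5) = 19.55
FSPL = 162.5 dB

162.5 dB


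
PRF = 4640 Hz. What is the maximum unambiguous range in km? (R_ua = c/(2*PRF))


R_ua = 3e8 / (2 * 4640) = 32327.6 m = 32.3 km

32.3 km


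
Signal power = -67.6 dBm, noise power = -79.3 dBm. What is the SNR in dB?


SNR = -67.6 - (-79.3) = 11.7 dB

11.7 dB


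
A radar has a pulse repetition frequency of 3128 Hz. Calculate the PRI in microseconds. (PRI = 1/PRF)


PRI = 1/3128 = 0.0003196931 s = 319.7 us

319.7 us


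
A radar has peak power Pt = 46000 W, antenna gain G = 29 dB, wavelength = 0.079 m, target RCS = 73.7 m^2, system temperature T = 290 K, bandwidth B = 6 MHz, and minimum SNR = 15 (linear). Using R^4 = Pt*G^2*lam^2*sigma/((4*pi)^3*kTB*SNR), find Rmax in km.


G_lin = 10^(29/10) = 794.328235
R^4 = 46000 * 794.328235^2 * 0.079^2 * 73.7 / ((4*pi)^3 * 1.38e-23 * 290 * 6000000.0 * 15)
R^4 = 1.8678e19 m^4
R_max = (1.8678e19)^(1/4) = 65740.4 m = 65.7 km

65.7 km


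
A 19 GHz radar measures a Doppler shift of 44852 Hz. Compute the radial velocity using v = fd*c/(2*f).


v = 44852 * 3e8 / (2 * 19000000000.0) = 354.1 m/s

354.1 m/s


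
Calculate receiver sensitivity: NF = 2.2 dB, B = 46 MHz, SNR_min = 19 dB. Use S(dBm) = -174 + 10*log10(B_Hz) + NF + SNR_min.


10*log10(46000000.0) = 76.63
S = -174 + 76.63 + 2.2 + 19 = -76.2 dBm

-76.2 dBm


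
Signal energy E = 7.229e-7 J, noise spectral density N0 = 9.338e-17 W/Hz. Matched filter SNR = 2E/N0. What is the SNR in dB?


SNR_lin = 2 * 7.229e-7 / 9.338e-17 = 1.548e10
SNR_dB = 10*log10(1.548e10) = 101.9 dB

101.9 dB


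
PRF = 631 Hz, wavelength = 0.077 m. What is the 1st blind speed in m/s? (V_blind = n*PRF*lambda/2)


V_blind = 1 * 631 * 0.077 / 2 = 24.3 m/s

24.3 m/s


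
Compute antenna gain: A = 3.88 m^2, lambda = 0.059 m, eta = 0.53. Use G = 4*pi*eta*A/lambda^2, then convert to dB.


G_linear = 4*pi*0.53*3.88/0.059^2 = 7423.58
G_dB = 10*log10(7423.58) = 38.7 dB

38.7 dB


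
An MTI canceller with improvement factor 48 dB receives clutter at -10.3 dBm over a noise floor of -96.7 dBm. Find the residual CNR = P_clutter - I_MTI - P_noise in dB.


CNR = -10.3 - 48 - (-96.7) = 38.4 dB

38.4 dB


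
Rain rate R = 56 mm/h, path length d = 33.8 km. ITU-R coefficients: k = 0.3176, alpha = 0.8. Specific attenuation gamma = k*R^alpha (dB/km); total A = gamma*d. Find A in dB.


gamma = 0.3176 * 56^0.8 = 7.951168 dB/km
A = 7.951168 * 33.8 = 268.75 dB

268.75 dB


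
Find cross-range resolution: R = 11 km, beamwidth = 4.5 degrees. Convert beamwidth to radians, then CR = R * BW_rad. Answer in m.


BW_rad = 0.078539816
CR = 11000 * 0.078539816 = 863.9 m

863.9 m


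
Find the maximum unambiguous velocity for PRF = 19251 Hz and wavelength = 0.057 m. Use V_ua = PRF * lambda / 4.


V_ua = 19251 * 0.057 / 4 = 274.3 m/s

274.3 m/s


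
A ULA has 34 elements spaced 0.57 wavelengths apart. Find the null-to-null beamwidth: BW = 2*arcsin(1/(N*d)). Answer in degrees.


1/(N*d) = 1/(34*0.57) = 0.0516
BW = 2*arcsin(0.0516) = 5.9 degrees

5.9 degrees


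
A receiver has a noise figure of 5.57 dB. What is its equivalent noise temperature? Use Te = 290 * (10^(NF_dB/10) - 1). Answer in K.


NF_lin = 10^(5.57/10) = 3.605786
Te = 290 * (3.605786 - 1) = 755.7 K

755.7 K


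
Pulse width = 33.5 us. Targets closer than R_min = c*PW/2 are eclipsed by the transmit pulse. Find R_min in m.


R_min = 3e8 * 33.5e-6 / 2 = 5025.0 m

5025.0 m


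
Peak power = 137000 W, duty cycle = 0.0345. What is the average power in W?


P_avg = 137000 * 0.0345 = 4726.5 W

4726.5 W


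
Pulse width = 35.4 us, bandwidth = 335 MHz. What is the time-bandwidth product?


TBP = 35.4 * 335 = 11859.0

11859.0


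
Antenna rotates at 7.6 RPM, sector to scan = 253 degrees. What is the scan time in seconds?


t = 253 / (7.6 * 360) * 60 = 5.55 s

5.55 s


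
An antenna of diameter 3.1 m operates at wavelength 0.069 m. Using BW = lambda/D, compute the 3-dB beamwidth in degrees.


BW_rad = 0.069 / 3.1 = 0.022258
BW_deg = 1.28 degrees

1.28 degrees


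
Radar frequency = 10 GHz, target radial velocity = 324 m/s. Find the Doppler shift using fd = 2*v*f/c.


fd = 2 * 324 * 10000000000.0 / 3e8 = 21600.0 Hz

21600.0 Hz


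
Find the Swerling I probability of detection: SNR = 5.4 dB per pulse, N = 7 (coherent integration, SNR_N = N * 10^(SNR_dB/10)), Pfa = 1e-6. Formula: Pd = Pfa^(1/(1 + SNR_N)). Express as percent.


SNR_lin = 10^(5.4/10) = 3.46737
SNR_N = 7 * 3.46737 = 24.27159
1/(1 + SNR_N) = 1/25.27159 = 0.0395701
Pd = (1e-6)^0.0395701 = 0.57887
Pd = 57.9%

57.9%


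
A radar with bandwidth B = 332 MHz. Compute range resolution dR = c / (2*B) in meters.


dR = 3e8 / (2 * 332000000.0) = 0.45 m

0.45 m


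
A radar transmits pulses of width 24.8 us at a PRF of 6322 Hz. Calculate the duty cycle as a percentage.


DC = 24.8e-6 * 6322 * 100 = 15.68%

15.68%


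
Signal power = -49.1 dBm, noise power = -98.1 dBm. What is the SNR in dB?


SNR = -49.1 - (-98.1) = 49.0 dB

49.0 dB


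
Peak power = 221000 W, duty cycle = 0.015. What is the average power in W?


P_avg = 221000 * 0.015 = 3315.0 W

3315.0 W


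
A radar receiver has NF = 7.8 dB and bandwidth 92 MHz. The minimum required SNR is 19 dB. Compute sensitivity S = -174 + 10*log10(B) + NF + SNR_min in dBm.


10*log10(92000000.0) = 79.64
S = -174 + 79.64 + 7.8 + 19 = -67.6 dBm

-67.6 dBm


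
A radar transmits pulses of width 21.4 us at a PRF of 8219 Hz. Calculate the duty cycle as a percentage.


DC = 21.4e-6 * 8219 * 100 = 17.59%

17.59%


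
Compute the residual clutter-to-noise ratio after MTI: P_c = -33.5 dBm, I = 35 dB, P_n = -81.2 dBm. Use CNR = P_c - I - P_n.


CNR = -33.5 - 35 - (-81.2) = 12.7 dB

12.7 dB


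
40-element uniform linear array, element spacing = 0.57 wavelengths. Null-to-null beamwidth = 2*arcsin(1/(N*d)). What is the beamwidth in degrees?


1/(N*d) = 1/(40*0.57) = 0.04386
BW = 2*arcsin(0.04386) = 5.0 degrees

5.0 degrees


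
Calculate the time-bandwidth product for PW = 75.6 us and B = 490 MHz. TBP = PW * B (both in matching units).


TBP = 75.6 * 490 = 37044.0

37044.0


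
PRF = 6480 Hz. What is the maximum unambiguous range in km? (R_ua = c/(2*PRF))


R_ua = 3e8 / (2 * 6480) = 23148.1 m = 23.1 km

23.1 km


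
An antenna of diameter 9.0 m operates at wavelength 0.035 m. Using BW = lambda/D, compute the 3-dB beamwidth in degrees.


BW_rad = 0.035 / 9.0 = 0.003889
BW_deg = 0.22 degrees

0.22 degrees


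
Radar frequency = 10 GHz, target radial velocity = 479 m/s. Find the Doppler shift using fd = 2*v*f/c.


fd = 2 * 479 * 10000000000.0 / 3e8 = 31933.3 Hz

31933.3 Hz


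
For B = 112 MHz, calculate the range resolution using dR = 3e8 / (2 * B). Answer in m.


dR = 3e8 / (2 * 112000000.0) = 1.34 m

1.34 m


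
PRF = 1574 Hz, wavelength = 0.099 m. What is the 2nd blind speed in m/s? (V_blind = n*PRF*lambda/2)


V_blind = 2 * 1574 * 0.099 / 2 = 155.8 m/s

155.8 m/s


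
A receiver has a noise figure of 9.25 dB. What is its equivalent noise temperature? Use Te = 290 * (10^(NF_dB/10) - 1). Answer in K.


NF_lin = 10^(9.25/10) = 8.413951
Te = 290 * (8.413951 - 1) = 2150.0 K

2150.0 K


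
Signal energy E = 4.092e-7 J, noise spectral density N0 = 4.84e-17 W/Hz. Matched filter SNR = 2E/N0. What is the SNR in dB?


SNR_lin = 2 * 4.092e-7 / 4.84e-17 = 1.691e10
SNR_dB = 10*log10(1.691e10) = 102.3 dB

102.3 dB


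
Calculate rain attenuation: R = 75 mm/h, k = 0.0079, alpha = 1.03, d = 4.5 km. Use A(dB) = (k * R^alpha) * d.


gamma = 0.0079 * 75^1.03 = 0.674435 dB/km
A = 0.674435 * 4.5 = 3.03 dB

3.03 dB


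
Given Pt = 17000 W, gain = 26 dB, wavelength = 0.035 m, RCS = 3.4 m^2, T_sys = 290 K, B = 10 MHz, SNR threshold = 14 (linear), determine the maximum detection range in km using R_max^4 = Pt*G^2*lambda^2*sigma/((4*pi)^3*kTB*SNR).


G_lin = 10^(26/10) = 398.107171
R^4 = 17000 * 398.107171^2 * 0.035^2 * 3.4 / ((4*pi)^3 * 1.38e-23 * 290 * 10000000.0 * 14)
R^4 = 1.00932e16 m^4
R_max = (1.00932e16)^(1/4) = 10023.2 m = 10.0 km

10.0 km


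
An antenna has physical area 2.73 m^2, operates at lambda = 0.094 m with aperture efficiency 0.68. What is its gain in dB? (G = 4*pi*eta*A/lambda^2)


G_linear = 4*pi*0.68*2.73/0.094^2 = 2640.13
G_dB = 10*log10(2640.13) = 34.2 dB

34.2 dB


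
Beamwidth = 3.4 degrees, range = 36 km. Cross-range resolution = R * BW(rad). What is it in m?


BW_rad = 0.059341195
CR = 36000 * 0.059341195 = 2136.3 m

2136.3 m


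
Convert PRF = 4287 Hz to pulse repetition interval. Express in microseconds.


PRI = 1/4287 = 0.0002332634 s = 233.3 us

233.3 us


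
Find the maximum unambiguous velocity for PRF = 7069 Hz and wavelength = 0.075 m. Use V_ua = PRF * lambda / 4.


V_ua = 7069 * 0.075 / 4 = 132.5 m/s

132.5 m/s


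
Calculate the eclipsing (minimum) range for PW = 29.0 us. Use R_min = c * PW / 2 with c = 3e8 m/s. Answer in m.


R_min = 3e8 * 29.0e-6 / 2 = 4350.0 m

4350.0 m


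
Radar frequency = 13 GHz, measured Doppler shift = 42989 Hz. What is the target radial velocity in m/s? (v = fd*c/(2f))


v = 42989 * 3e8 / (2 * 13000000000.0) = 496.0 m/s

496.0 m/s


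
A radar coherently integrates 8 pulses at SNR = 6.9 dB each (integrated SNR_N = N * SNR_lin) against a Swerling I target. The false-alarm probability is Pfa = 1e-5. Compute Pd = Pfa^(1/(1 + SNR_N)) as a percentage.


SNR_lin = 10^(6.9/10) = 4.89779
SNR_N = 8 * 4.89779 = 39.18232
1/(1 + SNR_N) = 1/40.18232 = 0.0248866
Pd = (1e-5)^0.0248866 = 0.75087
Pd = 75.1%

75.1%


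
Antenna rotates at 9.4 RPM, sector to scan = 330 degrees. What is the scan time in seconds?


t = 330 / (9.4 * 360) * 60 = 5.85 s

5.85 s


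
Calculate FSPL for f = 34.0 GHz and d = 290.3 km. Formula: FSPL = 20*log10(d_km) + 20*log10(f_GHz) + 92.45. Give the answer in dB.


20*log10(290.3) = 49.26
20*log10(34.0) = 30.63
FSPL = 172.3 dB

172.3 dB


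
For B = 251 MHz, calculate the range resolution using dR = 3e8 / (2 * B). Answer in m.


dR = 3e8 / (2 * 251000000.0) = 0.6 m

0.6 m


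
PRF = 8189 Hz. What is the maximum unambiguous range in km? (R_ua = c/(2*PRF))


R_ua = 3e8 / (2 * 8189) = 18317.3 m = 18.3 km

18.3 km


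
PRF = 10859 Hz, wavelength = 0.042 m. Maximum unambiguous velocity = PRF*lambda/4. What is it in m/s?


V_ua = 10859 * 0.042 / 4 = 114.0 m/s

114.0 m/s


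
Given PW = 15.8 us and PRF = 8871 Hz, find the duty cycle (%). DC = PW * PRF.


DC = 15.8e-6 * 8871 * 100 = 14.02%

14.02%


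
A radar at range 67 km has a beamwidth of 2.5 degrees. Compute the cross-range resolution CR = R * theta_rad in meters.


BW_rad = 0.043633231
CR = 67000 * 0.043633231 = 2923.4 m

2923.4 m


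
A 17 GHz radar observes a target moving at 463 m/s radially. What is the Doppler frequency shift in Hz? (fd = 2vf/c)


fd = 2 * 463 * 17000000000.0 / 3e8 = 52473.3 Hz

52473.3 Hz


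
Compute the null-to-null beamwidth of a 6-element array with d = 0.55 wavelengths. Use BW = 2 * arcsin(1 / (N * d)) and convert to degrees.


1/(N*d) = 1/(6*0.55) = 0.30303
BW = 2*arcsin(0.30303) = 35.3 degrees

35.3 degrees


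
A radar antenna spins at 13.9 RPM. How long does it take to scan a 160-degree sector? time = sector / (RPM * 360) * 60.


t = 160 / (13.9 * 360) * 60 = 1.92 s

1.92 s


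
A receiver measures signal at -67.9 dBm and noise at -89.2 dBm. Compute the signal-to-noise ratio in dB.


SNR = -67.9 - (-89.2) = 21.3 dB

21.3 dB


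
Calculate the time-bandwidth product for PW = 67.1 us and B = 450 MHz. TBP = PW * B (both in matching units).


TBP = 67.1 * 450 = 30195.0

30195.0


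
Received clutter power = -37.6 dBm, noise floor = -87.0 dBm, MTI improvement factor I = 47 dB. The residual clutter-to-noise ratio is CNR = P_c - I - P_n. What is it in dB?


CNR = -37.6 - 47 - (-87.0) = 2.4 dB

2.4 dB


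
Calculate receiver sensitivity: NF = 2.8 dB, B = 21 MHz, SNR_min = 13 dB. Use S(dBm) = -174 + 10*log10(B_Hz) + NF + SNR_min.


10*log10(21000000.0) = 73.22
S = -174 + 73.22 + 2.8 + 13 = -85.0 dBm

-85.0 dBm


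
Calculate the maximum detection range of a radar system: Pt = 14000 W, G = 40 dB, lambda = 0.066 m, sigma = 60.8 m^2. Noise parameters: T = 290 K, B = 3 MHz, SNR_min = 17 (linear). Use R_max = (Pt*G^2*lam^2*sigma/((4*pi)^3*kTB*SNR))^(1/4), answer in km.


G_lin = 10^(40/10) = 10000.0
R^4 = 14000 * 10000.0^2 * 0.066^2 * 60.8 / ((4*pi)^3 * 1.38e-23 * 290 * 3000000.0 * 17)
R^4 = 9.15467e20 m^4
R_max = (9.15467e20)^(1/4) = 173944.5 m = 173.9 km

173.9 km


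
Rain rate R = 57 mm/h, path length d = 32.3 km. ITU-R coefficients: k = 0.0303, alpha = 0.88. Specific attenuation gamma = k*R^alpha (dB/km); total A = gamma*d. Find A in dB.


gamma = 0.0303 * 57^0.88 = 1.063194 dB/km
A = 1.063194 * 32.3 = 34.34 dB

34.34 dB


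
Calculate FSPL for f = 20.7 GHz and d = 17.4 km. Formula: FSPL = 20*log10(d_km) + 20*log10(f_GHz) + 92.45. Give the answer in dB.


20*log10(17.4) = 24.81
20*log10(20.7) = 26.32
FSPL = 143.6 dB

143.6 dB


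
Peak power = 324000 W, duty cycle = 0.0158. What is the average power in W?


P_avg = 324000 * 0.0158 = 5119.2 W

5119.2 W


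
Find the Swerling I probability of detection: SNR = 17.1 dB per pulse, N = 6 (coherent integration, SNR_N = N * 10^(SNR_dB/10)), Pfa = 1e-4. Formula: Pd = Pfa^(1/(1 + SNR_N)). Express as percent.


SNR_lin = 10^(17.1/10) = 51.28614
SNR_N = 6 * 51.28614 = 307.71684
1/(1 + SNR_N) = 1/308.71684 = 0.0032392
Pd = (1e-4)^0.0032392 = 0.97061
Pd = 97.1%

97.1%


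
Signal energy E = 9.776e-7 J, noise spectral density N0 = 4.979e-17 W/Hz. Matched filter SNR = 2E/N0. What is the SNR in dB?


SNR_lin = 2 * 9.776e-7 / 4.979e-17 = 3.927e10
SNR_dB = 10*log10(3.927e10) = 105.9 dB

105.9 dB


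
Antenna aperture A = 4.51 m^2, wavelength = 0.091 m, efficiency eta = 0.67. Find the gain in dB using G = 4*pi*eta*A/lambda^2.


G_linear = 4*pi*0.67*4.51/0.091^2 = 4585.41
G_dB = 10*log10(4585.41) = 36.6 dB

36.6 dB


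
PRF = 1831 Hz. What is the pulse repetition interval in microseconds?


PRI = 1/1831 = 0.0005461496 s = 546.1 us

546.1 us


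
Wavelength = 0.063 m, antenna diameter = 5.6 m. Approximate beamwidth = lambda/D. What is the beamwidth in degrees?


BW_rad = 0.063 / 5.6 = 0.01125
BW_deg = 0.64 degrees

0.64 degrees


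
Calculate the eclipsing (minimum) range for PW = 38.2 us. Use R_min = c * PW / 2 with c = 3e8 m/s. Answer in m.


R_min = 3e8 * 38.2e-6 / 2 = 5730.0 m

5730.0 m


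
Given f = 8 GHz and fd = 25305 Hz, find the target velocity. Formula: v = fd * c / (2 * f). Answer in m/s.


v = 25305 * 3e8 / (2 * 8000000000.0) = 474.5 m/s

474.5 m/s


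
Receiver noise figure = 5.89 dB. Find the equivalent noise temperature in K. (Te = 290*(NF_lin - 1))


NF_lin = 10^(5.89/10) = 3.881504
Te = 290 * (3.881504 - 1) = 835.6 K

835.6 K


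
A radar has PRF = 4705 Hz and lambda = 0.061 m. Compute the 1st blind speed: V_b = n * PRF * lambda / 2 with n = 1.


V_blind = 1 * 4705 * 0.061 / 2 = 143.5 m/s

143.5 m/s


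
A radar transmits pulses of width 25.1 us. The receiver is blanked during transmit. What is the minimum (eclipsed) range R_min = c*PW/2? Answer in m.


R_min = 3e8 * 25.1e-6 / 2 = 3765.0 m

3765.0 m


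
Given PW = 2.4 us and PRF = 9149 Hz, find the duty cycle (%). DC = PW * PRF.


DC = 2.4e-6 * 9149 * 100 = 2.2%

2.2%


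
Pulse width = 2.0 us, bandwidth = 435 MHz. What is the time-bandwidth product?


TBP = 2.0 * 435 = 870.0

870.0


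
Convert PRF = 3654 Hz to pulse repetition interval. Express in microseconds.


PRI = 1/3654 = 0.0002736727 s = 273.7 us

273.7 us


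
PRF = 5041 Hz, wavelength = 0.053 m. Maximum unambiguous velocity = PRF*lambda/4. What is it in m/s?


V_ua = 5041 * 0.053 / 4 = 66.8 m/s

66.8 m/s


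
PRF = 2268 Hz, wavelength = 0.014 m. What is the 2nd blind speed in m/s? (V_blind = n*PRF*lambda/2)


V_blind = 2 * 2268 * 0.014 / 2 = 31.8 m/s

31.8 m/s


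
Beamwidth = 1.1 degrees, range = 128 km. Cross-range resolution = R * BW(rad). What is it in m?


BW_rad = 0.019198622
CR = 128000 * 0.019198622 = 2457.4 m

2457.4 m


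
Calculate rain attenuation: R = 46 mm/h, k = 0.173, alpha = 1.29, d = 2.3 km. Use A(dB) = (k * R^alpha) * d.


gamma = 0.173 * 46^1.29 = 24.154814 dB/km
A = 24.154814 * 2.3 = 55.56 dB

55.56 dB


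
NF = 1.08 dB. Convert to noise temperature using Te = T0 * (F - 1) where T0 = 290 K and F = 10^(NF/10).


NF_lin = 10^(1.08/10) = 1.282331
Te = 290 * (1.282331 - 1) = 81.9 K

81.9 K


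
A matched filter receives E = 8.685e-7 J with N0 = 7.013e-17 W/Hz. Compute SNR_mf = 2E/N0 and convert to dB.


SNR_lin = 2 * 8.685e-7 / 7.013e-17 = 2.477e10
SNR_dB = 10*log10(2.477e10) = 103.9 dB

103.9 dB


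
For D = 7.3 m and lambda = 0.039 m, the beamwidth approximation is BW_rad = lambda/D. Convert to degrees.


BW_rad = 0.039 / 7.3 = 0.005342
BW_deg = 0.31 degrees

0.31 degrees


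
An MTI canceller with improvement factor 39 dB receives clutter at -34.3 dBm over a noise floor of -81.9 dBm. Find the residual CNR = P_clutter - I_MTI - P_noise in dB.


CNR = -34.3 - 39 - (-81.9) = 8.6 dB

8.6 dB


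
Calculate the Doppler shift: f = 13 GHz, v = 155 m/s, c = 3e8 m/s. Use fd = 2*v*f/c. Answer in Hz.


fd = 2 * 155 * 13000000000.0 / 3e8 = 13433.3 Hz

13433.3 Hz


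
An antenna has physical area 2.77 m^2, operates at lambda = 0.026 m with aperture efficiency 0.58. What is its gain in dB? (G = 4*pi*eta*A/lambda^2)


G_linear = 4*pi*0.58*2.77/0.026^2 = 29865.58
G_dB = 10*log10(29865.58) = 44.8 dB

44.8 dB


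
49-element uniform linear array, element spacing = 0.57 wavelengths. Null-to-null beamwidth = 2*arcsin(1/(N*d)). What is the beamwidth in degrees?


1/(N*d) = 1/(49*0.57) = 0.035804
BW = 2*arcsin(0.035804) = 4.1 degrees

4.1 degrees


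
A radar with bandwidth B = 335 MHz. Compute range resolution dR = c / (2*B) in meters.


dR = 3e8 / (2 * 335000000.0) = 0.45 m

0.45 m


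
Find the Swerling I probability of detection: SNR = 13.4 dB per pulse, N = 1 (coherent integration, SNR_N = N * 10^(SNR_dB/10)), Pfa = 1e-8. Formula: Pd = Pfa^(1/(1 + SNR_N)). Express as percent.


SNR_lin = 10^(13.4/10) = 21.87762
SNR_N = 1 * 21.87762 = 21.87762
1/(1 + SNR_N) = 1/22.87762 = 0.0437108
Pd = (1e-8)^0.0437108 = 0.44701
Pd = 44.7%

44.7%


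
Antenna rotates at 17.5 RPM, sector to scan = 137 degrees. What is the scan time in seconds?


t = 137 / (17.5 * 360) * 60 = 1.3 s

1.3 s


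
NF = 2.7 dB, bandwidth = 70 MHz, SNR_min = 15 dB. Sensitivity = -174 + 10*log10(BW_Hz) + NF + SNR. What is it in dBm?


10*log10(70000000.0) = 78.45
S = -174 + 78.45 + 2.7 + 15 = -77.8 dBm

-77.8 dBm


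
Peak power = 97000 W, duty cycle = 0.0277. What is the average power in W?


P_avg = 97000 * 0.0277 = 2686.9 W

2686.9 W


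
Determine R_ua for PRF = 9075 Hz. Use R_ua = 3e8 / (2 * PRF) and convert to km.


R_ua = 3e8 / (2 * 9075) = 16528.9 m = 16.5 km

16.5 km


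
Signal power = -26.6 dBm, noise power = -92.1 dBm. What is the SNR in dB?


SNR = -26.6 - (-92.1) = 65.5 dB

65.5 dB


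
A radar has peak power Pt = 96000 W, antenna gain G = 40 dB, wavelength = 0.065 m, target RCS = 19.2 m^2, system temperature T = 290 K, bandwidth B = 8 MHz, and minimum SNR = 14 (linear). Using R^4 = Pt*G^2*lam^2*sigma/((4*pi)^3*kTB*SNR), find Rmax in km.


G_lin = 10^(40/10) = 10000.0
R^4 = 96000 * 10000.0^2 * 0.065^2 * 19.2 / ((4*pi)^3 * 1.38e-23 * 290 * 8000000.0 * 14)
R^4 = 8.75537e20 m^4
R_max = (8.75537e20)^(1/4) = 172015.9 m = 172.0 km

172.0 km


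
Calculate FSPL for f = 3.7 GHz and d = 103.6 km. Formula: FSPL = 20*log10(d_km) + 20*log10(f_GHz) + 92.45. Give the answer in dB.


20*log10(103.6) = 40.31
20*log10(3.7) = 11.36
FSPL = 144.1 dB

144.1 dB


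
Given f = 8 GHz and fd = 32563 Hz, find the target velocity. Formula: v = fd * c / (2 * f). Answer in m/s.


v = 32563 * 3e8 / (2 * 8000000000.0) = 610.6 m/s

610.6 m/s


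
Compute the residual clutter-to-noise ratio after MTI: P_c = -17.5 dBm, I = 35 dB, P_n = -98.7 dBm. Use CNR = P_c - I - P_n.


CNR = -17.5 - 35 - (-98.7) = 46.2 dB

46.2 dB


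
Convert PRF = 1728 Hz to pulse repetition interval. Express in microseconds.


PRI = 1/1728 = 0.0005787037 s = 578.7 us

578.7 us


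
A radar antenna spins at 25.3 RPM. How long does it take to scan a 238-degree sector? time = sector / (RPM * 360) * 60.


t = 238 / (25.3 * 360) * 60 = 1.57 s

1.57 s


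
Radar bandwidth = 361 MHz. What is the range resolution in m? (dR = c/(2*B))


dR = 3e8 / (2 * 361000000.0) = 0.42 m

0.42 m


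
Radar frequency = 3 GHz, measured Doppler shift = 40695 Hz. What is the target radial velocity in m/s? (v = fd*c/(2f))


v = 40695 * 3e8 / (2 * 3000000000.0) = 2034.8 m/s

2034.8 m/s


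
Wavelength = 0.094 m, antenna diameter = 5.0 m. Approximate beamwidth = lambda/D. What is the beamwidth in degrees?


BW_rad = 0.094 / 5.0 = 0.0188
BW_deg = 1.08 degrees

1.08 degrees


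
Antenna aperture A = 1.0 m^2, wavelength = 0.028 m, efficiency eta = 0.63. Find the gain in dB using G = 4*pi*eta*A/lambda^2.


G_linear = 4*pi*0.63*1.0/0.028^2 = 10097.98
G_dB = 10*log10(10097.98) = 40.0 dB

40.0 dB


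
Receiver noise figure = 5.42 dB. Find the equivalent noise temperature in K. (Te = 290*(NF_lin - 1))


NF_lin = 10^(5.42/10) = 3.483373
Te = 290 * (3.483373 - 1) = 720.2 K

720.2 K


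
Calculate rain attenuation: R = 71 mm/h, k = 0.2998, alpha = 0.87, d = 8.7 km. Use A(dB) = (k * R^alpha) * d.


gamma = 0.2998 * 71^0.87 = 12.229998 dB/km
A = 12.229998 * 8.7 = 106.4 dB

106.4 dB


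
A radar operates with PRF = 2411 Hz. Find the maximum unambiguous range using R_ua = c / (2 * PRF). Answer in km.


R_ua = 3e8 / (2 * 2411) = 62214.8 m = 62.2 km

62.2 km


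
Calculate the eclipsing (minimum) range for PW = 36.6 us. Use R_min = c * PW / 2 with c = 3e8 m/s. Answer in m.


R_min = 3e8 * 36.6e-6 / 2 = 5490.0 m

5490.0 m


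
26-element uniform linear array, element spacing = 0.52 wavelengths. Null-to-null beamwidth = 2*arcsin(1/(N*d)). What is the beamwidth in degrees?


1/(N*d) = 1/(26*0.52) = 0.073964
BW = 2*arcsin(0.073964) = 8.5 degrees

8.5 degrees


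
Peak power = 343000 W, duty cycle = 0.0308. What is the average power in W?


P_avg = 343000 * 0.0308 = 10564.4 W

10564.4 W


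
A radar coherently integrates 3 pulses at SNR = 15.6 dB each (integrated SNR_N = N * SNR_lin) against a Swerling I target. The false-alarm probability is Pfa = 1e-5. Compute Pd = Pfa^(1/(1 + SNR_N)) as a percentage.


SNR_lin = 10^(15.6/10) = 36.30781
SNR_N = 3 * 36.30781 = 108.92343
1/(1 + SNR_N) = 1/109.92343 = 0.0090972
Pd = (1e-5)^0.0090972 = 0.90056
Pd = 90.1%

90.1%


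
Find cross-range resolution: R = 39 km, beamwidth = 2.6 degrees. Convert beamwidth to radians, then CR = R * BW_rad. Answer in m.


BW_rad = 0.045378561
CR = 39000 * 0.045378561 = 1769.8 m

1769.8 m


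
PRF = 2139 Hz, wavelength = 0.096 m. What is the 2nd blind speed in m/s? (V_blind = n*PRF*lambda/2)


V_blind = 2 * 2139 * 0.096 / 2 = 205.3 m/s

205.3 m/s


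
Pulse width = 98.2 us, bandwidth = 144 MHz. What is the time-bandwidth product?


TBP = 98.2 * 144 = 14140.8

14140.8


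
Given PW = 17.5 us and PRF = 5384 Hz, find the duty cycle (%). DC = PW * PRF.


DC = 17.5e-6 * 5384 * 100 = 9.42%

9.42%


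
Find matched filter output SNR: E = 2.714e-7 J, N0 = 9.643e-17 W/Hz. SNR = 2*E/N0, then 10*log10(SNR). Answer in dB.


SNR_lin = 2 * 2.714e-7 / 9.643e-17 = 5.629e9
SNR_dB = 10*log10(5.629e9) = 97.5 dB

97.5 dB


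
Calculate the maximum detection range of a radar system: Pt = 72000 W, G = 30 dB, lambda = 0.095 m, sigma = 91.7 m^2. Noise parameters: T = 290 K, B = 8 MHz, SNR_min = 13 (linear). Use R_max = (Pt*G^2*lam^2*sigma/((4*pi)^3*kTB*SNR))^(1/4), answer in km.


G_lin = 10^(30/10) = 1000.0
R^4 = 72000 * 1000.0^2 * 0.095^2 * 91.7 / ((4*pi)^3 * 1.38e-23 * 290 * 8000000.0 * 13)
R^4 = 7.21455e19 m^4
R_max = (7.21455e19)^(1/4) = 92162.1 m = 92.2 km

92.2 km


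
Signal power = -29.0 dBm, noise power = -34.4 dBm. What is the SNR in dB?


SNR = -29.0 - (-34.4) = 5.4 dB

5.4 dB


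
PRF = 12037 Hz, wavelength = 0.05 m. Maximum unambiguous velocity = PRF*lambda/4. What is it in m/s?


V_ua = 12037 * 0.05 / 4 = 150.5 m/s

150.5 m/s


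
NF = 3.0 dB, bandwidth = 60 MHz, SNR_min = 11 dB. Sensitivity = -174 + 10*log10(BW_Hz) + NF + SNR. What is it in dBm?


10*log10(60000000.0) = 77.78
S = -174 + 77.78 + 3.0 + 11 = -82.2 dBm

-82.2 dBm


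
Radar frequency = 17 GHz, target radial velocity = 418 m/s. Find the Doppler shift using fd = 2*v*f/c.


fd = 2 * 418 * 17000000000.0 / 3e8 = 47373.3 Hz

47373.3 Hz


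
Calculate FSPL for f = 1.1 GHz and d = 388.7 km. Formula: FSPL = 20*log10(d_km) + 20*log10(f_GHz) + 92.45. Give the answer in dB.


20*log10(388.7) = 51.79
20*log10(1.1) = 0.83
FSPL = 145.1 dB

145.1 dB


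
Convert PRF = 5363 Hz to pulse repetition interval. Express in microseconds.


PRI = 1/5363 = 0.0001864628 s = 186.5 us

186.5 us


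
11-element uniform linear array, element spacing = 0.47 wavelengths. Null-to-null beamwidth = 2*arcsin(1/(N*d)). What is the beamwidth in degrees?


1/(N*d) = 1/(11*0.47) = 0.193424
BW = 2*arcsin(0.193424) = 22.3 degrees

22.3 degrees


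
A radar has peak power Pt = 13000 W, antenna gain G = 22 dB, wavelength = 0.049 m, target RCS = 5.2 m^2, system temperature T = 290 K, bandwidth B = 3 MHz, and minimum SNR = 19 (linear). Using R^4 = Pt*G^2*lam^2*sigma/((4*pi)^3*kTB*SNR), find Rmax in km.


G_lin = 10^(22/10) = 158.489319
R^4 = 13000 * 158.489319^2 * 0.049^2 * 5.2 / ((4*pi)^3 * 1.38e-23 * 290 * 3000000.0 * 19)
R^4 = 9.00653e15 m^4
R_max = (9.00653e15)^(1/4) = 9741.8 m = 9.7 km

9.7 km


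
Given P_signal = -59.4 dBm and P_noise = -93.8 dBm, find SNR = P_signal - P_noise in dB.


SNR = -59.4 - (-93.8) = 34.4 dB

34.4 dB


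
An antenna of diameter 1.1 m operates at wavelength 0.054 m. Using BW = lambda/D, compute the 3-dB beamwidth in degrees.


BW_rad = 0.054 / 1.1 = 0.049091
BW_deg = 2.81 degrees

2.81 degrees


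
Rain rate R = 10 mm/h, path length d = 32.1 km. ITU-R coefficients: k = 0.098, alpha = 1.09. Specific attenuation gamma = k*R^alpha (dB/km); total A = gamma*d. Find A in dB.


gamma = 0.098 * 10^1.09 = 1.205663 dB/km
A = 1.205663 * 32.1 = 38.7 dB

38.7 dB


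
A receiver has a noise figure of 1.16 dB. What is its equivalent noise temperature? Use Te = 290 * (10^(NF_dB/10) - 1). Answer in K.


NF_lin = 10^(1.16/10) = 1.306171
Te = 290 * (1.306171 - 1) = 88.8 K

88.8 K


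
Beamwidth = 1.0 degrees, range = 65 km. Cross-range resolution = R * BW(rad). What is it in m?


BW_rad = 0.017453293
CR = 65000 * 0.017453293 = 1134.5 m

1134.5 m


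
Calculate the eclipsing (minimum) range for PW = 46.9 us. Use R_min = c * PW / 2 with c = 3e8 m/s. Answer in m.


R_min = 3e8 * 46.9e-6 / 2 = 7035.0 m

7035.0 m


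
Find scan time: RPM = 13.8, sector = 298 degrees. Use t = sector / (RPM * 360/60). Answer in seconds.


t = 298 / (13.8 * 360) * 60 = 3.6 s

3.6 s


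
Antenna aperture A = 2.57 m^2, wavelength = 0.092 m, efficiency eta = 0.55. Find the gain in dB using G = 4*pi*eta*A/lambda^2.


G_linear = 4*pi*0.55*2.57/0.092^2 = 2098.6
G_dB = 10*log10(2098.6) = 33.2 dB

33.2 dB


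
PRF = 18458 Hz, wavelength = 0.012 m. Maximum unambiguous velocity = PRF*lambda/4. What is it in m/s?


V_ua = 18458 * 0.012 / 4 = 55.4 m/s

55.4 m/s


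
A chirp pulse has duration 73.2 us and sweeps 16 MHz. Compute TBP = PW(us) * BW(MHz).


TBP = 73.2 * 16 = 1171.2

1171.2


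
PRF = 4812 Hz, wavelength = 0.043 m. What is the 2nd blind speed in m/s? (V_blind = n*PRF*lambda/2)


V_blind = 2 * 4812 * 0.043 / 2 = 206.9 m/s

206.9 m/s


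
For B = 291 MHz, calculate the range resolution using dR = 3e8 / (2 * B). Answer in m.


dR = 3e8 / (2 * 291000000.0) = 0.52 m

0.52 m


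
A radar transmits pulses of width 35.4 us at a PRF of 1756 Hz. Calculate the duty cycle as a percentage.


DC = 35.4e-6 * 1756 * 100 = 6.22%

6.22%


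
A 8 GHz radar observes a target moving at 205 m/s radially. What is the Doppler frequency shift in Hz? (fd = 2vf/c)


fd = 2 * 205 * 8000000000.0 / 3e8 = 10933.3 Hz

10933.3 Hz


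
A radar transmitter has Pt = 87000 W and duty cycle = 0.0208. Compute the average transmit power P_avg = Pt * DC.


P_avg = 87000 * 0.0208 = 1809.6 W

1809.6 W


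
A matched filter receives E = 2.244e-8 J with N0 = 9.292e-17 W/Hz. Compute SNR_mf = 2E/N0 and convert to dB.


SNR_lin = 2 * 2.244e-8 / 9.292e-17 = 4.83e8
SNR_dB = 10*log10(4.83e8) = 86.8 dB

86.8 dB


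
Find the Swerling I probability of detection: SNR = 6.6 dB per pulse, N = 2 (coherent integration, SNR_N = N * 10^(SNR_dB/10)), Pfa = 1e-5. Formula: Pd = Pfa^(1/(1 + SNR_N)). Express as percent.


SNR_lin = 10^(6.6/10) = 4.57088
SNR_N = 2 * 4.57088 = 9.14176
1/(1 + SNR_N) = 1/10.14176 = 0.0986022
Pd = (1e-5)^0.0986022 = 0.32136
Pd = 32.1%

32.1%


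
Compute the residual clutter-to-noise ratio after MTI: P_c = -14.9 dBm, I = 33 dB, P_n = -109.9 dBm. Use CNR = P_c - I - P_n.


CNR = -14.9 - 33 - (-109.9) = 62.0 dB

62.0 dB


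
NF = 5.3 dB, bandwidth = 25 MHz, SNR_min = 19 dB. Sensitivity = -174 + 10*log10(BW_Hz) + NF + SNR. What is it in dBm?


10*log10(25000000.0) = 73.98
S = -174 + 73.98 + 5.3 + 19 = -75.7 dBm

-75.7 dBm


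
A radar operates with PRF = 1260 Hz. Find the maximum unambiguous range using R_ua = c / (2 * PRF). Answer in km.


R_ua = 3e8 / (2 * 1260) = 119047.6 m = 119.0 km

119.0 km


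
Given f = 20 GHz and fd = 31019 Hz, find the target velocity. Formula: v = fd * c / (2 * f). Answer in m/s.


v = 31019 * 3e8 / (2 * 20000000000.0) = 232.6 m/s

232.6 m/s


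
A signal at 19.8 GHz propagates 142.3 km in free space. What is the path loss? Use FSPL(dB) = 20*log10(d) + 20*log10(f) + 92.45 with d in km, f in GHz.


20*log10(142.3) = 43.06
20*log10(19.8) = 25.93
FSPL = 161.4 dB

161.4 dB


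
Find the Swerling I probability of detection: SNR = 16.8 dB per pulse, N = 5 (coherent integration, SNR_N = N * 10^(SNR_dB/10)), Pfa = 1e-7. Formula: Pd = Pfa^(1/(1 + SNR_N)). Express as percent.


SNR_lin = 10^(16.8/10) = 47.86301
SNR_N = 5 * 47.86301 = 239.31505
1/(1 + SNR_N) = 1/240.31505 = 0.0041612
Pd = (1e-7)^0.0041612 = 0.93513
Pd = 93.5%

93.5%


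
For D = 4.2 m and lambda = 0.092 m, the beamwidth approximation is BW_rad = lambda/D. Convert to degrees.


BW_rad = 0.092 / 4.2 = 0.021905
BW_deg = 1.26 degrees

1.26 degrees


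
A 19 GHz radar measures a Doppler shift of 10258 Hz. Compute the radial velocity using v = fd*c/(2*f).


v = 10258 * 3e8 / (2 * 19000000000.0) = 81.0 m/s

81.0 m/s


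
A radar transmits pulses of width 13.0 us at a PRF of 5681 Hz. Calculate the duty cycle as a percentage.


DC = 13.0e-6 * 5681 * 100 = 7.39%

7.39%


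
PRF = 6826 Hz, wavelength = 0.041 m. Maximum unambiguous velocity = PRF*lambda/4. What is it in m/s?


V_ua = 6826 * 0.041 / 4 = 70.0 m/s

70.0 m/s


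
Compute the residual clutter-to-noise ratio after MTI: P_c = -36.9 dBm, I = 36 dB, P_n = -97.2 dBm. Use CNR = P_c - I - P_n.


CNR = -36.9 - 36 - (-97.2) = 24.3 dB

24.3 dB


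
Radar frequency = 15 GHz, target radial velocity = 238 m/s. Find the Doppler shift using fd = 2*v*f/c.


fd = 2 * 238 * 15000000000.0 / 3e8 = 23800.0 Hz

23800.0 Hz


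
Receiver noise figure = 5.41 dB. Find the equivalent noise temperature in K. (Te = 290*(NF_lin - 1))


NF_lin = 10^(5.41/10) = 3.475362
Te = 290 * (3.475362 - 1) = 717.9 K

717.9 K


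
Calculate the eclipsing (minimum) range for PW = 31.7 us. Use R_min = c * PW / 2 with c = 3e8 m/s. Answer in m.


R_min = 3e8 * 31.7e-6 / 2 = 4755.0 m

4755.0 m


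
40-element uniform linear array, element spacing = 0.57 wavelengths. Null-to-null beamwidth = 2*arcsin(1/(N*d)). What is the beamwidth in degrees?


1/(N*d) = 1/(40*0.57) = 0.04386
BW = 2*arcsin(0.04386) = 5.0 degrees

5.0 degrees


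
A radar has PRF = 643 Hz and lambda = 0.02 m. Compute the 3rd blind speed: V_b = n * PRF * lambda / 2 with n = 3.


V_blind = 3 * 643 * 0.02 / 2 = 19.3 m/s

19.3 m/s


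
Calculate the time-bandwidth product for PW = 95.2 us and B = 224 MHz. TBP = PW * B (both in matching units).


TBP = 95.2 * 224 = 21324.8

21324.8


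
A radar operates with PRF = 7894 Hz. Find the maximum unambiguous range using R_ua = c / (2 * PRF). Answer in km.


R_ua = 3e8 / (2 * 7894) = 19001.8 m = 19.0 km

19.0 km


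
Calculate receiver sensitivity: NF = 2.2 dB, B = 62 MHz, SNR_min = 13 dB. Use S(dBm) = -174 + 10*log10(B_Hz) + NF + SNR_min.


10*log10(62000000.0) = 77.92
S = -174 + 77.92 + 2.2 + 13 = -80.9 dBm

-80.9 dBm


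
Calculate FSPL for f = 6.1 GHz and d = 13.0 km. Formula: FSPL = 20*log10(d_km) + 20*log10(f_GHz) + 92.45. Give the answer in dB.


20*log10(13.0) = 22.28
20*log10(6.1) = 15.71
FSPL = 130.4 dB

130.4 dB


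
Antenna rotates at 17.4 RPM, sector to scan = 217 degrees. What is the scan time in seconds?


t = 217 / (17.4 * 360) * 60 = 2.08 s

2.08 s


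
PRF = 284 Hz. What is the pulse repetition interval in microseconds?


PRI = 1/284 = 0.0035211268 s = 3521.1 us

3521.1 us


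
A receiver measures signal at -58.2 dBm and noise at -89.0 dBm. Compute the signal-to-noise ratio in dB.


SNR = -58.2 - (-89.0) = 30.8 dB

30.8 dB


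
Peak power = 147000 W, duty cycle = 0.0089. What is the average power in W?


P_avg = 147000 * 0.0089 = 1308.3 W

1308.3 W


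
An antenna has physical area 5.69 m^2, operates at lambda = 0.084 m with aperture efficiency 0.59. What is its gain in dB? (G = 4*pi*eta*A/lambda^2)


G_linear = 4*pi*0.59*5.69/0.084^2 = 5978.82
G_dB = 10*log10(5978.82) = 37.8 dB

37.8 dB


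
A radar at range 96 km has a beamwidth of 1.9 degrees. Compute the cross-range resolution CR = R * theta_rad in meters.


BW_rad = 0.033161256
CR = 96000 * 0.033161256 = 3183.5 m

3183.5 m


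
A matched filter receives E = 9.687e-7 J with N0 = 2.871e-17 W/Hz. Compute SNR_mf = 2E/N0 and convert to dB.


SNR_lin = 2 * 9.687e-7 / 2.871e-17 = 6.748e10
SNR_dB = 10*log10(6.748e10) = 108.3 dB

108.3 dB
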